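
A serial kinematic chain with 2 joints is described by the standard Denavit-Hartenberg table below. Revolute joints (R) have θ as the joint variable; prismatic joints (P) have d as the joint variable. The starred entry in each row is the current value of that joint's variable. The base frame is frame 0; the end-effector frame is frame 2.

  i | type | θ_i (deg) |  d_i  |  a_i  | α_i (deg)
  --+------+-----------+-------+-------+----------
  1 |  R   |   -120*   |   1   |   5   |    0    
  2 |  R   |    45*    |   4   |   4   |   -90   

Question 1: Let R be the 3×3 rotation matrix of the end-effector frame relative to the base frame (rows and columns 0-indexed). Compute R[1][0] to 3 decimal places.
-0.966

End-effector x-axis (col 0 of R) = (0.2588,-0.9659,0.0000)
R[1][0] = -0.9659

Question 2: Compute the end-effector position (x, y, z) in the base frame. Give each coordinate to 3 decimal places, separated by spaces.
after link 1: o_1 = (-2.5000, -4.3301, 1.0000)
after link 2: o_2 = (-1.4647, -8.1938, 5.0000)

-1.465 -8.194 5.000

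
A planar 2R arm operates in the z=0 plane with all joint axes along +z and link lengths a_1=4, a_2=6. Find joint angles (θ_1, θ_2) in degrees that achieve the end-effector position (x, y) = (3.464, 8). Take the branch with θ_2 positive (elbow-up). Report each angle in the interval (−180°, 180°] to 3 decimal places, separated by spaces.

30.000 60.001

cos θ_2 = (75.9993−4²−6²)/(2·4·6) = 0.5000; θ_2 = 60.0010° (elbow-up)
β = atan2(8.0000,3.4640) = 66.5874°; ψ = atan2(5.1962,6.9999) = 36.5874°
θ_1 = β − ψ = 30.0000°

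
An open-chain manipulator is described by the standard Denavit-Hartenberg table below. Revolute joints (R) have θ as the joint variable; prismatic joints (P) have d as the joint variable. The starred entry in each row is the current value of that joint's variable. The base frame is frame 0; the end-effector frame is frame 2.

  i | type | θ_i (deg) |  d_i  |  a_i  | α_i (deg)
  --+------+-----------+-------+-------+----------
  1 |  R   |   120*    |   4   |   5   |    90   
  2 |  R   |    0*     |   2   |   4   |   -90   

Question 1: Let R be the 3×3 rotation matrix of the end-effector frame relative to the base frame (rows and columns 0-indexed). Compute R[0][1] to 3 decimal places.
End-effector y-axis (col 1 of R) = (-0.8660,-0.5000,0.0000)
R[0][1] = -0.8660

-0.866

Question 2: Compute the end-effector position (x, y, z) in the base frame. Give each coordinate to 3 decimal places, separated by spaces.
after link 1: o_1 = (-2.5000, 4.3301, 4.0000)
after link 2: o_2 = (-2.7679, 8.7942, 4.0000)

-2.768 8.794 4.000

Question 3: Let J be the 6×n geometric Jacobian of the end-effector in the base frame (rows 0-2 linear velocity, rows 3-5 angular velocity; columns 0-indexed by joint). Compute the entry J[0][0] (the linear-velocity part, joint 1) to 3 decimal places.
-8.794

axis z_0 = ẑ; lever o_n−o_0 = (-2.7679,8.7942,4.0000)
cross product → J_v[:, 0] = (-8.7942,-2.7679,0.0000)
J_ω[:, 0] = z_0
entry J[0][0] = -8.7942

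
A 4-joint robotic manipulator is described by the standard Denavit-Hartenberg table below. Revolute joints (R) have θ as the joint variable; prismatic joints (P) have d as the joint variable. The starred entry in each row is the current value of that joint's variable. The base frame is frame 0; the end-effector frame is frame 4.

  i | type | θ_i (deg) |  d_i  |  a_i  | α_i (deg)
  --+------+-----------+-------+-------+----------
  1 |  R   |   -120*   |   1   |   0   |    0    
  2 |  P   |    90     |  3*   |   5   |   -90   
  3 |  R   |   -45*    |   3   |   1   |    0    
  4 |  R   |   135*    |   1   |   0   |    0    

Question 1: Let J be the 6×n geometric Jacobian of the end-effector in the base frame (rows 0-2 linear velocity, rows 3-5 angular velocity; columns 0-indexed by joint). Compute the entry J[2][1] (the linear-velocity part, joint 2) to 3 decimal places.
1.000

prismatic axis z_1 = (0.0000,0.0000,1.0000)
J_v[:, 1] = z_1; J_ω[:, 1] = (0,0,0)
entry J[2][1] = 1.0000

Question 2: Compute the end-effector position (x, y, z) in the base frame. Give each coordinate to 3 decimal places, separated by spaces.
after link 1: o_1 = (0.0000, 0.0000, 1.0000)
after link 2: o_2 = (4.3301, -2.5000, 4.0000)
after link 3: o_3 = (6.4425, -0.2555, 4.7071)
after link 4: o_4 = (6.9425, 0.6105, 4.7071)

6.942 0.611 4.707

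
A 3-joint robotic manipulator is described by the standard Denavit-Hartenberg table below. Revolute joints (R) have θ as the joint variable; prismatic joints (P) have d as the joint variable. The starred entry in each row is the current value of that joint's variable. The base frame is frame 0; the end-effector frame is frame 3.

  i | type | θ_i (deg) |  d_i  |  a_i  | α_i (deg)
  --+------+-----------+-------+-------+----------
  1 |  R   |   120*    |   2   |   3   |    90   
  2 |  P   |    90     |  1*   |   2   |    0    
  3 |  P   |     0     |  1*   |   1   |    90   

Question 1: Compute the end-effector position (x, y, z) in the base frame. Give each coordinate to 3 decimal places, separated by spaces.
after link 1: o_1 = (-1.5000, 2.5981, 2.0000)
after link 2: o_2 = (-0.6340, 3.0981, 4.0000)
after link 3: o_3 = (0.2321, 3.5981, 5.0000)

0.232 3.598 5.000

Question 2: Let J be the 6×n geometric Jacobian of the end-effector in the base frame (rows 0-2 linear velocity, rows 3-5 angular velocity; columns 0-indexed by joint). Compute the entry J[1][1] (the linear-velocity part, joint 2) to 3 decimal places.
prismatic axis z_1 = (0.8660,0.5000,0.0000)
J_v[:, 1] = z_1; J_ω[:, 1] = (0,0,0)
entry J[1][1] = 0.5000

0.500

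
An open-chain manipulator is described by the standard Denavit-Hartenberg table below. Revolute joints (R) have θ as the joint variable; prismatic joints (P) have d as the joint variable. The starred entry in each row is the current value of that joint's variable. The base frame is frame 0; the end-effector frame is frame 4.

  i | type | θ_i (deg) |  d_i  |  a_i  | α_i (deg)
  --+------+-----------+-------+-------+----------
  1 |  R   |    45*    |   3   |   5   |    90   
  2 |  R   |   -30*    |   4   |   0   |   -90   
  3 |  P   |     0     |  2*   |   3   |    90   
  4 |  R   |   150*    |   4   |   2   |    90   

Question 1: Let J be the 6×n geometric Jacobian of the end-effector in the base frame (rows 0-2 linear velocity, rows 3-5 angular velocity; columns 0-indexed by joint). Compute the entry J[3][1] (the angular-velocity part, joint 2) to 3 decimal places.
axis z_1 = (0.7071,-0.7071,0.0000); lever o_n−o_1 = (7.4940,-3.8197,1.9641)
cross product → J_v[:, 1] = (-1.3888,-1.3888,2.5981)
J_ω[:, 1] = z_1
entry J[3][1] = 0.7071

0.707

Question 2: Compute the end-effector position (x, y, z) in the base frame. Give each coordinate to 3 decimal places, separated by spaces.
after link 1: o_1 = (3.5355, 3.5355, 3.0000)
after link 2: o_2 = (6.3640, 0.7071, 3.0000)
after link 3: o_3 = (8.9082, 3.2513, 3.2321)
after link 4: o_4 = (11.0295, -0.2842, 4.9641)

11.030 -0.284 4.964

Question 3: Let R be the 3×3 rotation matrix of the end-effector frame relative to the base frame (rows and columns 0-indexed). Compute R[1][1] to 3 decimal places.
-0.707

End-effector y-axis (col 1 of R) = (0.7071,-0.7071,0.0000)
R[1][1] = -0.7071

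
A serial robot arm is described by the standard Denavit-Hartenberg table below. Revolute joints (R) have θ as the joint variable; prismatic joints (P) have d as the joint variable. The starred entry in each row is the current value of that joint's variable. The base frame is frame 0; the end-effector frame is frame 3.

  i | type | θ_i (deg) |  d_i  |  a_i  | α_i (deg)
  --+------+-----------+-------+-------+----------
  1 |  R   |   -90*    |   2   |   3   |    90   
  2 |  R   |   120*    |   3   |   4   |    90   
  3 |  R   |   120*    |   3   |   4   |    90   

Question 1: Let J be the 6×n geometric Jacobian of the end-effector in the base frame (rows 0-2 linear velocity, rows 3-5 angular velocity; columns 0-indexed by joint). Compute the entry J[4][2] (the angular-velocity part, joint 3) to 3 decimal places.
axis z_2 = (0.0000,-0.8660,0.5000); lever o_n−o_2 = (-3.4641,-3.5981,-0.2321)
cross product → J_v[:, 2] = (2.0000,-1.7321,-3.0000)
J_ω[:, 2] = z_2
entry J[4][2] = -0.8660

-0.866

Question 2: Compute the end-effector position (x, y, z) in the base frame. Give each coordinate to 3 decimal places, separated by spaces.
-6.464 -4.598 5.232

after link 1: o_1 = (0.0000, -3.0000, 2.0000)
after link 2: o_2 = (-3.0000, -1.0000, 5.4641)
after link 3: o_3 = (-6.4641, -4.5981, 5.2321)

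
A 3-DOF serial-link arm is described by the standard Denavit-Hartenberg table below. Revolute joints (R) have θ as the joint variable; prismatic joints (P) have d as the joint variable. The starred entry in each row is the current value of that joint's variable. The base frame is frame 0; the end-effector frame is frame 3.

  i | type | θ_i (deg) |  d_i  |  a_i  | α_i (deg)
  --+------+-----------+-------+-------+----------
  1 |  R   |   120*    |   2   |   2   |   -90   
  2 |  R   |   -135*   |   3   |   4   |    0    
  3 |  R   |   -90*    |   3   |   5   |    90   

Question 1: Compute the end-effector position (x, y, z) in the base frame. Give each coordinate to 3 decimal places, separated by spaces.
after link 1: o_1 = (-1.0000, 1.7321, 2.0000)
after link 2: o_2 = (-2.1839, -2.2174, 4.8284)
after link 3: o_3 = (-3.0142, -6.7793, 1.2929)

-3.014 -6.779 1.293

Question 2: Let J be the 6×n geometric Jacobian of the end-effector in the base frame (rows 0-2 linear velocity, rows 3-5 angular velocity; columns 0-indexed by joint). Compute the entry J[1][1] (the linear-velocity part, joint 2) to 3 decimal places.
-0.612

axis z_1 = (-0.8660,-0.5000,0.0000); lever o_n−o_1 = (-2.0142,-8.5114,-0.7071)
cross product → J_v[:, 1] = (0.3536,-0.6124,6.3640)
J_ω[:, 1] = z_1
entry J[1][1] = -0.6124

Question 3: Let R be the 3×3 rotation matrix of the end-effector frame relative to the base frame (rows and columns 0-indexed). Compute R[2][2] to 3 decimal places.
-0.707

End-effector z-axis (col 2 of R) = (-0.3536,0.6124,-0.7071)
R[2][2] = -0.7071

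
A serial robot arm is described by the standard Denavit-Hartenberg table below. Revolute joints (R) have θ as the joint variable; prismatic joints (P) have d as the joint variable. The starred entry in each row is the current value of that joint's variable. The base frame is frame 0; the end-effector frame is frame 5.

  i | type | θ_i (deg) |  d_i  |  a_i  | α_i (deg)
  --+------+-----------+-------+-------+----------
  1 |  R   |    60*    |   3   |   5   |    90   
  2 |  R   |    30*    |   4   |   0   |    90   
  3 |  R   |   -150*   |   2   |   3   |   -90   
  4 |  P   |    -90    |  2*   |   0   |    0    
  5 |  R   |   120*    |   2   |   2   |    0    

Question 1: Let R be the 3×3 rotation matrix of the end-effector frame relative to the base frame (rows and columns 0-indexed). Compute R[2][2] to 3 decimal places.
0.250

End-effector z-axis (col 2 of R) = (-0.5335,0.8080,0.2500)
R[2][2] = 0.2500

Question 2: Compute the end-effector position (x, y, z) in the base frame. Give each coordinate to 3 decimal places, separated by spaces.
0.257 4.105 1.085

after link 1: o_1 = (2.5000, 4.3301, 3.0000)
after link 2: o_2 = (5.9641, 2.3301, 3.0000)
after link 3: o_3 = (4.0401, 1.9976, -0.0311)
after link 4: o_4 = (2.9731, 3.6136, 0.4689)
after link 5: o_5 = (0.2566, 4.1046, 1.0849)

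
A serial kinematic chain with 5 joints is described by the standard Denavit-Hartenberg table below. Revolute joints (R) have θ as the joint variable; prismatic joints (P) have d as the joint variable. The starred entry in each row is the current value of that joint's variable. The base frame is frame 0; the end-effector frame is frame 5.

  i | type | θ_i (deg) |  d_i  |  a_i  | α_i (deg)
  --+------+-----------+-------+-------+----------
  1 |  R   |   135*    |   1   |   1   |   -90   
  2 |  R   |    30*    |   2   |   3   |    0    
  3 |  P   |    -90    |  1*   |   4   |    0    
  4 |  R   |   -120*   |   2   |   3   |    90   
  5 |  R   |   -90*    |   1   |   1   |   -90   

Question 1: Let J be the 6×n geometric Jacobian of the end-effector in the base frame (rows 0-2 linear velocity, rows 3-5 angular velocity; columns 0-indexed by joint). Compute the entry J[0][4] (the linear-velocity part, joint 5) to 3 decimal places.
0.707

axis z_4 = (0.0000,-0.0000,-1.0000); lever o_n−o_4 = (0.7071,0.7071,-1.0000)
cross product → J_v[:, 4] = (0.7071,-0.7071,0.0000)
J_ω[:, 4] = z_4
entry J[0][4] = 0.7071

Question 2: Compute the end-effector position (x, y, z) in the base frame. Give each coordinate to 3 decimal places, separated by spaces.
after link 1: o_1 = (-0.7071, 0.7071, 1.0000)
after link 2: o_2 = (-3.9584, 1.1300, -0.5000)
after link 3: o_3 = (-6.0798, 1.8371, 2.9641)
after link 4: o_4 = (-5.3727, -1.6984, 2.9641)
after link 5: o_5 = (-4.6655, -0.9913, 1.9641)

-4.666 -0.991 1.964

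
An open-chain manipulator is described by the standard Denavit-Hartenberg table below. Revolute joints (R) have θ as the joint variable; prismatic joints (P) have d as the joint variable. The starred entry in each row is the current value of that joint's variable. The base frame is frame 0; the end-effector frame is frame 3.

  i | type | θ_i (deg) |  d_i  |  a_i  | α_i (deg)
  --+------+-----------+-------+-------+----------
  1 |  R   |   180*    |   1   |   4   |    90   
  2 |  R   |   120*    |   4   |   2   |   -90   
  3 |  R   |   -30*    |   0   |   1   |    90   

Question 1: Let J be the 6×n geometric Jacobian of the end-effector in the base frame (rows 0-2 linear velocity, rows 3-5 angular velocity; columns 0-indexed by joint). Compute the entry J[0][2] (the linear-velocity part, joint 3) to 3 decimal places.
0.250

axis z_2 = (0.8660,-0.0000,-0.5000); lever o_n−o_2 = (0.4330,0.5000,0.7500)
cross product → J_v[:, 2] = (0.2500,-0.8660,0.4330)
J_ω[:, 2] = z_2
entry J[0][2] = 0.2500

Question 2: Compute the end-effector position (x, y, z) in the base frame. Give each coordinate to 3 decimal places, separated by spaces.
-2.567 4.500 3.482

after link 1: o_1 = (-4.0000, 0.0000, 1.0000)
after link 2: o_2 = (-3.0000, 4.0000, 2.7321)
after link 3: o_3 = (-2.5670, 4.5000, 3.4821)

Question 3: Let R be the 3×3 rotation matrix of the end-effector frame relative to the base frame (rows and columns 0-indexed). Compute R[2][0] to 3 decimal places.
End-effector x-axis (col 0 of R) = (0.4330,0.5000,0.7500)
R[2][0] = 0.7500

0.750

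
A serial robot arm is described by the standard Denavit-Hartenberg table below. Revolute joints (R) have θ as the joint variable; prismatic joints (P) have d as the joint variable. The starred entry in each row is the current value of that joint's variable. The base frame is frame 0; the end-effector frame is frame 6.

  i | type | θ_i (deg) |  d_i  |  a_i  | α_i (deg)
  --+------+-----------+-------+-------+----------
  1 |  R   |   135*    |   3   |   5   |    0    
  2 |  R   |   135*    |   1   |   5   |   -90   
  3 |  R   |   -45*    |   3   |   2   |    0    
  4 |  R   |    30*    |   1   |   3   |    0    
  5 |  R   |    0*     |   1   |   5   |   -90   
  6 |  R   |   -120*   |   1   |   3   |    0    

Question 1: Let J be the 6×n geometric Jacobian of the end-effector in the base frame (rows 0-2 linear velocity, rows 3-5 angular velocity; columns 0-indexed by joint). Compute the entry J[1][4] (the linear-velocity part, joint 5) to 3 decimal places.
0.060

axis z_4 = (1.0000,-0.0000,0.0000); lever o_n−o_4 = (3.5981,-3.6396,-0.0601)
cross product → J_v[:, 4] = (0.0000,0.0601,-3.6396)
J_ω[:, 4] = z_4
entry J[1][4] = 0.0601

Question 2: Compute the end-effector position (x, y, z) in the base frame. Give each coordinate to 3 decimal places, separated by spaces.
4.063 -9.416 6.131

after link 1: o_1 = (-3.5355, 3.5355, 3.0000)
after link 2: o_2 = (-3.5355, -1.4645, 4.0000)
after link 3: o_3 = (-0.5355, -2.8787, 5.4142)
after link 4: o_4 = (0.4645, -5.7765, 6.1907)
after link 5: o_5 = (1.4645, -10.6061, 7.4848)
after link 6: o_6 = (4.0625, -9.4160, 6.1306)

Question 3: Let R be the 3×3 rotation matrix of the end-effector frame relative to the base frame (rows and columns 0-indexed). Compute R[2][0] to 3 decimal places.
End-effector x-axis (col 0 of R) = (0.8660,0.4830,-0.1294)
R[2][0] = -0.1294

-0.129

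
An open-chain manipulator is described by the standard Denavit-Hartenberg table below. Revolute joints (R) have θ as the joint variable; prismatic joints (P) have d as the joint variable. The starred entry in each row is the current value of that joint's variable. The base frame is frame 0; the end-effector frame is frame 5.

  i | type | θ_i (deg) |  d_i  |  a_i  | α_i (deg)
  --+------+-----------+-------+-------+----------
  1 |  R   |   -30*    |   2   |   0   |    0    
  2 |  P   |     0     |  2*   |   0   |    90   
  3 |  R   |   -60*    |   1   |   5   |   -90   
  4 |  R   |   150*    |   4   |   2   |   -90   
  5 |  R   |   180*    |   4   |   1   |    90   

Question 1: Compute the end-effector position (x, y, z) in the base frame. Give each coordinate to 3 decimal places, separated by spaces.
after link 1: o_1 = (0.0000, 0.0000, 2.0000)
after link 2: o_2 = (0.0000, 0.0000, 4.0000)
after link 3: o_3 = (1.6651, -2.1160, -0.3301)
after link 4: o_4 = (4.4151, -2.5490, 3.1699)
after link 5: o_5 = (1.9420, -5.6986, 4.1519)

1.942 -5.699 4.152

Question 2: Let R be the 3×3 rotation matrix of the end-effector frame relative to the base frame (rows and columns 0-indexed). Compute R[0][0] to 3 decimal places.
0.125

End-effector x-axis (col 0 of R) = (0.1250,-0.6495,-0.7500)
R[0][0] = 0.1250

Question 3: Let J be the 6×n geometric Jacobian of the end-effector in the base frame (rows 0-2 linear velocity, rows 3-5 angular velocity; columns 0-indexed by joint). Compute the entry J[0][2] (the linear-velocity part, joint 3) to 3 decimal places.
-0.132

axis z_2 = (-0.5000,-0.8660,0.0000); lever o_n−o_2 = (1.9420,-5.6986,0.1519)
cross product → J_v[:, 2] = (-0.1316,0.0760,4.5311)
J_ω[:, 2] = z_2
entry J[0][2] = -0.1316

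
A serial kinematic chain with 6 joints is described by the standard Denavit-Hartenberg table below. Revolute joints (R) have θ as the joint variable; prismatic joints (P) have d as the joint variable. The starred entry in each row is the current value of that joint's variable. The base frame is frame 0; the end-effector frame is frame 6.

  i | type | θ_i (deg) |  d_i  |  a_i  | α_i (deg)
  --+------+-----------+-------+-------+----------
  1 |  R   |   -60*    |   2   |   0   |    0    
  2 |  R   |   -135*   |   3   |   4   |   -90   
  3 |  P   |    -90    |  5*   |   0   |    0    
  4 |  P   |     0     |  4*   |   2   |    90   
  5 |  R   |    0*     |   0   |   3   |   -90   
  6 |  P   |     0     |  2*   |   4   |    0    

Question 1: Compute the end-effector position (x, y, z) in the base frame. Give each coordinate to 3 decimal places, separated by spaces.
-6.711 -9.590 14.000

after link 1: o_1 = (0.0000, 0.0000, 2.0000)
after link 2: o_2 = (-3.8637, 1.0353, 5.0000)
after link 3: o_3 = (-5.1578, -3.7944, 5.0000)
after link 4: o_4 = (-6.1931, -7.6581, 7.0000)
after link 5: o_5 = (-6.1931, -7.6581, 10.0000)
after link 6: o_6 = (-6.7107, -9.5899, 14.0000)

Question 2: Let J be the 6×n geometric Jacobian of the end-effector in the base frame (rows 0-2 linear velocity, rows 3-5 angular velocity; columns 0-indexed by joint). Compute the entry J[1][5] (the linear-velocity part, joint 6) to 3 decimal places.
prismatic axis z_5 = (-0.2588,-0.9659,0.0000)
J_v[:, 5] = z_5; J_ω[:, 5] = (0,0,0)
entry J[1][5] = -0.9659

-0.966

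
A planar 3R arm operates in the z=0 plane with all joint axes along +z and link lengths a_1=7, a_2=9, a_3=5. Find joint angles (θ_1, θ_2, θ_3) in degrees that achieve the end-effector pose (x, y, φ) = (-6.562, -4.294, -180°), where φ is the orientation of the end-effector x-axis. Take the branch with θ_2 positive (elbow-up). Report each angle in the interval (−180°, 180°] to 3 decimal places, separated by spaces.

wrist centre = target − a_3·(cos φ, sin φ) = (-1.5620, -4.2940)
cos θ_2 = (20.8783−7²−9²)/(2·7·9) = -0.8660; θ_2 = 150.0023° (elbow-up)
β = atan2(-4.2940,-1.5620) = -109.9895°; ψ = atan2(4.4997,-0.7944) = 100.0123°
θ_1 = β − ψ = -210.0018°
θ_3 = φ − θ_1 − θ_2 = -120.0005° (wrapped to (-180°,180°])

149.998 150.002 -120.001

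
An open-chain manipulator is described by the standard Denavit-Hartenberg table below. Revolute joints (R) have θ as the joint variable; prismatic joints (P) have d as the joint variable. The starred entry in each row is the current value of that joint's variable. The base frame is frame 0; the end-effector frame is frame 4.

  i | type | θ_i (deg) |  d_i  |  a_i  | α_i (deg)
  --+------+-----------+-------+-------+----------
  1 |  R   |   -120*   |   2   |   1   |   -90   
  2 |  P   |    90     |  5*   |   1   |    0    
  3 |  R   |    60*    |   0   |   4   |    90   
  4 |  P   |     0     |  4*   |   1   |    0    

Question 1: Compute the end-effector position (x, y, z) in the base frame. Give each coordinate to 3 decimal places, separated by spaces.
after link 1: o_1 = (-0.5000, -0.8660, 2.0000)
after link 2: o_2 = (3.8301, -3.3660, 1.0000)
after link 3: o_3 = (5.5622, -0.3660, -1.0000)
after link 4: o_4 = (4.9952, -1.3481, -4.9641)

4.995 -1.348 -4.964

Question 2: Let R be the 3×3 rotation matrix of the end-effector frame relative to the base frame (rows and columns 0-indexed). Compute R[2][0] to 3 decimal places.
End-effector x-axis (col 0 of R) = (0.4330,0.7500,-0.5000)
R[2][0] = -0.5000

-0.500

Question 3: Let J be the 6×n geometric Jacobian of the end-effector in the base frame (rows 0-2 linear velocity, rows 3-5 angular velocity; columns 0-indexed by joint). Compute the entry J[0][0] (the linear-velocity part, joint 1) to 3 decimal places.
axis z_0 = ẑ; lever o_n−o_0 = (4.9952,-1.3481,-4.9641)
cross product → J_v[:, 0] = (1.3481,4.9952,-0.0000)
J_ω[:, 0] = z_0
entry J[0][0] = 1.3481

1.348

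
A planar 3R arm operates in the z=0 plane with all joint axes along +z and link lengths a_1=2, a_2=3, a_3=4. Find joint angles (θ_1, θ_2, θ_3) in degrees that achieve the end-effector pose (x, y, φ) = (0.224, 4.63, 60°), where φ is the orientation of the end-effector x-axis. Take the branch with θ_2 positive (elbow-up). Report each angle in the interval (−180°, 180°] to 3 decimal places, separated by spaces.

53.434 135.008 -128.442

wrist centre = target − a_3·(cos φ, sin φ) = (-1.7760, 1.1659)
cos θ_2 = (4.5135−2²−3²)/(2·2·3) = -0.7072; θ_2 = 135.0083° (elbow-up)
β = atan2(1.1659,-1.7760) = 146.7161°; ψ = atan2(2.1210,-0.1216) = 93.2819°
θ_1 = β − ψ = 53.4342°
θ_3 = φ − θ_1 − θ_2 = -128.4424° (wrapped to (-180°,180°])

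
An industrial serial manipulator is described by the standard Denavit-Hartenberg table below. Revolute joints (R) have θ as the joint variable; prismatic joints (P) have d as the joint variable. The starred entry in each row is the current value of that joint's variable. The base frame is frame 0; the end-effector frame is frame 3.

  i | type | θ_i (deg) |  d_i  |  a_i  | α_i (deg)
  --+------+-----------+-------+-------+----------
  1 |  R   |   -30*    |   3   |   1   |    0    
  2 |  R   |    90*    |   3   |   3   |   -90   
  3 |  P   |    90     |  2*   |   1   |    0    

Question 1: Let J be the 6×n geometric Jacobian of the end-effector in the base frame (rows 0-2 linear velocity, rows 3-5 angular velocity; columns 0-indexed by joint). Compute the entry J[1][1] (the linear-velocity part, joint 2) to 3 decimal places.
-0.232

axis z_1 = (0.0000,0.0000,1.0000); lever o_n−o_1 = (-0.2321,3.5981,2.0000)
cross product → J_v[:, 1] = (-3.5981,-0.2321,0.0000)
J_ω[:, 1] = z_1
entry J[1][1] = -0.2321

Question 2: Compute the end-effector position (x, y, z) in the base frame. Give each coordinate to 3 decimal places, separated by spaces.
0.634 3.098 5.000

after link 1: o_1 = (0.8660, -0.5000, 3.0000)
after link 2: o_2 = (2.3660, 2.0981, 6.0000)
after link 3: o_3 = (0.6340, 3.0981, 5.0000)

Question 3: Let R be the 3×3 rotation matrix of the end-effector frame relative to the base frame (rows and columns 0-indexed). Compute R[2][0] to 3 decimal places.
-1.000

End-effector x-axis (col 0 of R) = (-0.0000,0.0000,-1.0000)
R[2][0] = -1.0000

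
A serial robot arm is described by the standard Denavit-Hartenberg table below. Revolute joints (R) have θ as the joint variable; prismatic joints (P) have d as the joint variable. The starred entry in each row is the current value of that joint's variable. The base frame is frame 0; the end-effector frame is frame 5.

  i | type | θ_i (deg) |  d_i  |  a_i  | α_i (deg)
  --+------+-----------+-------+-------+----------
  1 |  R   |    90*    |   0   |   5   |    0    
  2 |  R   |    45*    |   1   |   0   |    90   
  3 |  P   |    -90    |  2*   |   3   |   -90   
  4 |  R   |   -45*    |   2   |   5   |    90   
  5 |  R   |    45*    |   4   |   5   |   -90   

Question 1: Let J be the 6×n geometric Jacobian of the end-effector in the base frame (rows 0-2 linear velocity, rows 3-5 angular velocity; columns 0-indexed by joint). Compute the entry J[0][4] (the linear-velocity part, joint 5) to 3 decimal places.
axis z_4 = (0.5000,0.5000,0.7071); lever o_n−o_4 = (1.2678,6.2678,0.3284)
cross product → J_v[:, 4] = (-4.2678,0.7322,2.5000)
J_ω[:, 4] = z_4
entry J[0][4] = -4.2678

-4.268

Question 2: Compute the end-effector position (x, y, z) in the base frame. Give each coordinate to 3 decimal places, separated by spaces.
3.768 16.596 -5.207

after link 1: o_1 = (0.0000, 5.0000, 0.0000)
after link 2: o_2 = (0.0000, 5.0000, 1.0000)
after link 3: o_3 = (1.4142, 6.4142, -2.0000)
after link 4: o_4 = (2.5000, 10.3284, -5.5355)
after link 5: o_5 = (3.7678, 16.5962, -5.2071)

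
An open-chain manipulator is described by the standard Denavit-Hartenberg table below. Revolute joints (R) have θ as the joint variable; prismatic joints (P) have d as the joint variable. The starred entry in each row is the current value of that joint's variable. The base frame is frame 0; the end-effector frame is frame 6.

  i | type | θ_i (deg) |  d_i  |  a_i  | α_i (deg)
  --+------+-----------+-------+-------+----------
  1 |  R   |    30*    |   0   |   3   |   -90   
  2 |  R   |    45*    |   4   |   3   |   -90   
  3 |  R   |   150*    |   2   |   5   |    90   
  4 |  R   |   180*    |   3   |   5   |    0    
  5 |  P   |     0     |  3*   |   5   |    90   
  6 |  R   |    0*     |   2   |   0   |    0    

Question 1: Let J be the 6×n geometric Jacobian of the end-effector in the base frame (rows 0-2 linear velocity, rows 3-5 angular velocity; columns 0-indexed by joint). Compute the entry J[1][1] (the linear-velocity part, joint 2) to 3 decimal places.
-5.066

axis z_1 = (-0.5000,0.8660,0.0000); lever o_n−o_1 = (3.2245,3.3672,-10.1329)
cross product → J_v[:, 1] = (-8.7754,-5.0665,-4.4761)
J_ω[:, 1] = z_1
entry J[1][1] = -5.0665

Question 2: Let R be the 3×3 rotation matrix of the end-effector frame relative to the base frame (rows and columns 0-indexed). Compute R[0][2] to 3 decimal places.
-0.612

End-effector z-axis (col 2 of R) = (-0.6124,-0.3536,-0.7071)
R[0][2] = -0.6124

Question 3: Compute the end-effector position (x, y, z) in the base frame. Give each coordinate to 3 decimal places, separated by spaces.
after link 1: o_1 = (2.5981, 1.5000, 0.0000)
after link 2: o_2 = (2.4352, 6.0248, -2.1213)
after link 3: o_3 = (-0.1912, 1.6217, -0.4737)
after link 4: o_4 = (3.4280, 3.5980, -4.5962)
after link 5: o_5 = (7.0473, 5.5743, -8.7187)
after link 6: o_6 = (5.8225, 4.8672, -10.1329)

5.823 4.867 -10.133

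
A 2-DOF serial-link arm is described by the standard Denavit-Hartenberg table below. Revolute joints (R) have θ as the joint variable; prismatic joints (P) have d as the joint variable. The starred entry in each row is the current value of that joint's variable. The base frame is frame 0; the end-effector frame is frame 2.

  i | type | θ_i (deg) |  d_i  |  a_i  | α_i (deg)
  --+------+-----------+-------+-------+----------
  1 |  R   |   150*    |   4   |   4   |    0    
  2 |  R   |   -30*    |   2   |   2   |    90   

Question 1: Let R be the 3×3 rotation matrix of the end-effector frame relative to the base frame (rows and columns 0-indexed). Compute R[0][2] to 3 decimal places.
End-effector z-axis (col 2 of R) = (0.8660,0.5000,0.0000)
R[0][2] = 0.8660

0.866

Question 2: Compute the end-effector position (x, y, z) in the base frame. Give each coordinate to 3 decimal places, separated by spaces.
after link 1: o_1 = (-3.4641, 2.0000, 4.0000)
after link 2: o_2 = (-4.4641, 3.7321, 6.0000)

-4.464 3.732 6.000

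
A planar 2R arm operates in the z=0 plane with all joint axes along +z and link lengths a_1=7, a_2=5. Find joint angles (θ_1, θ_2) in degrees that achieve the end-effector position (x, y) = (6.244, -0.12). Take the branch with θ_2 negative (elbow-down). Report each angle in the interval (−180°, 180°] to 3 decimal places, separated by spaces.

cos θ_2 = (39.0019−7²−5²)/(2·7·5) = -0.5000; θ_2 = -119.9982° (elbow-down)
β = atan2(-0.1200,6.2440) = -1.1010°; ψ = atan2(-4.3302,4.5001) = -43.8975°
θ_1 = β − ψ = 42.7965°

42.797 -119.998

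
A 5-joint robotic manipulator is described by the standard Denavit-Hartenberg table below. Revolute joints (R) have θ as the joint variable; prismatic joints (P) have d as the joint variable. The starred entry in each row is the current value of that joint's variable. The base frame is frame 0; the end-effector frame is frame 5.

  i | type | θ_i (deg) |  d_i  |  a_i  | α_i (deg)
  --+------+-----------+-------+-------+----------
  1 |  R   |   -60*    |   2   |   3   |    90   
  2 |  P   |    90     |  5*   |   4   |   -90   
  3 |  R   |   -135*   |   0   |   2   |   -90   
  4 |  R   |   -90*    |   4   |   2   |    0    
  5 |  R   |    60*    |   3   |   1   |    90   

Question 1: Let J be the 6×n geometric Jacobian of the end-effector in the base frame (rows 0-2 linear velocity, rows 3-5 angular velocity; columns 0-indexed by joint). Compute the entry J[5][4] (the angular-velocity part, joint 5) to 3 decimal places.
0.707

axis z_4 = (-0.6124,-0.3536,0.7071); lever o_n−o_4 = (-2.6174,-0.9338,1.5089)
cross product → J_v[:, 4] = (0.1268,-0.9268,-0.3536)
J_ω[:, 4] = z_4
entry J[5][4] = 0.7071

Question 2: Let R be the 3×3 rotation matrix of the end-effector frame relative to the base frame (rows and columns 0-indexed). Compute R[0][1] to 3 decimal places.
-0.612

End-effector y-axis (col 1 of R) = (-0.6124,-0.3536,0.7071)
R[0][1] = -0.6124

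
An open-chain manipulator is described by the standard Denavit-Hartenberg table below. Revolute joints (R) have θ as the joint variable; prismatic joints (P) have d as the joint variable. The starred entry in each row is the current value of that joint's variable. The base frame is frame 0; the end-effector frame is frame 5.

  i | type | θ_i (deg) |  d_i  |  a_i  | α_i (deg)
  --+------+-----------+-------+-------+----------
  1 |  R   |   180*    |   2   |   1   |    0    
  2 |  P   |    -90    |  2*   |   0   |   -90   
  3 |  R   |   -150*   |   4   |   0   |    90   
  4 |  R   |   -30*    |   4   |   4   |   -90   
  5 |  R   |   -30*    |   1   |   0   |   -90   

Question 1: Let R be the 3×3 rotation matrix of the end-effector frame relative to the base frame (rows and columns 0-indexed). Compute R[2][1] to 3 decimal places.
-0.250

End-effector y-axis (col 1 of R) = (0.8660,0.4330,-0.2500)
R[2][1] = -0.2500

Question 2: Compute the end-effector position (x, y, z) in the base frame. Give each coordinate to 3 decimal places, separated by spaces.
-3.866 -5.433 2.518

after link 1: o_1 = (-1.0000, 0.0000, 2.0000)
after link 2: o_2 = (-1.0000, 0.0000, 4.0000)
after link 3: o_3 = (-5.0000, 0.0000, 4.0000)
after link 4: o_4 = (-3.0000, -5.0000, 2.2679)
after link 5: o_5 = (-3.8660, -5.4330, 2.5179)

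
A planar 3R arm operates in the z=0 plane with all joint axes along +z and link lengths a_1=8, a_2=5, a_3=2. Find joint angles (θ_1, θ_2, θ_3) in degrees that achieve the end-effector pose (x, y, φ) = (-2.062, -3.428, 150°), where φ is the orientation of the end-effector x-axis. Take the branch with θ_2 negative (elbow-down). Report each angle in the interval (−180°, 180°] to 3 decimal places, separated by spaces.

wrist centre = target − a_3·(cos φ, sin φ) = (-0.3299, -4.4280)
cos θ_2 = (19.7161−8²−5²)/(2·8·5) = -0.8660; θ_2 = -150.0027° (elbow-down)
β = atan2(-4.4280,-0.3299) = -94.2615°; ψ = atan2(-2.4998,3.6698) = -34.2622°
θ_1 = β − ψ = -59.9992°
θ_3 = φ − θ_1 − θ_2 = 0.0020° (wrapped to (-180°,180°])

-59.999 -150.003 0.002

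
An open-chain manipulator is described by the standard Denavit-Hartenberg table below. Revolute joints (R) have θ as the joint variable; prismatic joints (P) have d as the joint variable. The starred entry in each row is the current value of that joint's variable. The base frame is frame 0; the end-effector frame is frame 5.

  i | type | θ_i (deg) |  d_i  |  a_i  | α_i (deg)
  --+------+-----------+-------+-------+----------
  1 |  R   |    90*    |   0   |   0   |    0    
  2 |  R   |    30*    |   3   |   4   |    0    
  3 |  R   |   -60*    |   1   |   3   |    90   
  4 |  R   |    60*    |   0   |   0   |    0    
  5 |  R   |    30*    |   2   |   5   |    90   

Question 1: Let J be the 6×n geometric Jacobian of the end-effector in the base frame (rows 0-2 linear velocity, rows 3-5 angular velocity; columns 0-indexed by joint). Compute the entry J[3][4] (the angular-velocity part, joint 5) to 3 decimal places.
axis z_4 = (0.8660,-0.5000,0.0000); lever o_n−o_4 = (1.7321,-1.0000,5.0000)
cross product → J_v[:, 4] = (-2.5000,-4.3301,0.0000)
J_ω[:, 4] = z_4
entry J[3][4] = 0.8660

0.866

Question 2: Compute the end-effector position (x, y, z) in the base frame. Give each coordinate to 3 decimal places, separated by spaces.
1.232 5.062 9.000

after link 1: o_1 = (0.0000, 0.0000, 0.0000)
after link 2: o_2 = (-2.0000, 3.4641, 3.0000)
after link 3: o_3 = (-0.5000, 6.0622, 4.0000)
after link 4: o_4 = (-0.5000, 6.0622, 4.0000)
after link 5: o_5 = (1.2321, 5.0622, 9.0000)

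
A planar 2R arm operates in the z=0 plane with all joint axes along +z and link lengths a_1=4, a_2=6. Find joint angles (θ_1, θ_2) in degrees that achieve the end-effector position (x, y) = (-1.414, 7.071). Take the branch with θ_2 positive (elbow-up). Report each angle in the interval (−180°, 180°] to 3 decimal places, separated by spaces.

cos θ_2 = (51.9984−4²−6²)/(2·4·6) = -0.0000; θ_2 = 90.0019° (elbow-up)
β = atan2(7.0710,-1.4140) = 101.3084°; ψ = atan2(6.0000,3.9998) = 56.3112°
θ_1 = β − ψ = 44.9972°

44.997 90.002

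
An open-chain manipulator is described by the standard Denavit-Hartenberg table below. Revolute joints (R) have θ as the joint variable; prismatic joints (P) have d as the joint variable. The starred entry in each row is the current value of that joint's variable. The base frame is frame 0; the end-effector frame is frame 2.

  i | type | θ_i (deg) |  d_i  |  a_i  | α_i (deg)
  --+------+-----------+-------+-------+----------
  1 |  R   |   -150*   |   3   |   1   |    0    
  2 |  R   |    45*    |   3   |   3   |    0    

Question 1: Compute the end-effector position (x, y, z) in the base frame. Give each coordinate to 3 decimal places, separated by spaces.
-1.642 -3.398 6.000

after link 1: o_1 = (-0.8660, -0.5000, 3.0000)
after link 2: o_2 = (-1.6425, -3.3978, 6.0000)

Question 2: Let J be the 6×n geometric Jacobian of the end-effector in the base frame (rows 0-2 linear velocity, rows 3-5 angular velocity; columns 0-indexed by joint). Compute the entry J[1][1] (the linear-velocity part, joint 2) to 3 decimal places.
-0.776

axis z_1 = (0.0000,0.0000,1.0000); lever o_n−o_1 = (-0.7765,-2.8978,3.0000)
cross product → J_v[:, 1] = (2.8978,-0.7765,0.0000)
J_ω[:, 1] = z_1
entry J[1][1] = -0.7765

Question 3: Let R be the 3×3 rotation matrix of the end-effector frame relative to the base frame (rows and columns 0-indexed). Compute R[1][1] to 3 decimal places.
End-effector y-axis (col 1 of R) = (0.9659,-0.2588,0.0000)
R[1][1] = -0.2588

-0.259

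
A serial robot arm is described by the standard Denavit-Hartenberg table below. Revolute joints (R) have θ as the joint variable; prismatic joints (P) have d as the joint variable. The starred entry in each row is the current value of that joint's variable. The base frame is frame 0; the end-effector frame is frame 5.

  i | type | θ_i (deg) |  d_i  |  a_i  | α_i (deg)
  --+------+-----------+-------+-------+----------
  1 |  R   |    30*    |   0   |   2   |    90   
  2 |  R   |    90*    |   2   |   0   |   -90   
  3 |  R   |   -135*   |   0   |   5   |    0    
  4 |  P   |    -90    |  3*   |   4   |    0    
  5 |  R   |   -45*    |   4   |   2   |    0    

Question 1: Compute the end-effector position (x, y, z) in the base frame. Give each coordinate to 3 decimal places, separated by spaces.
after link 1: o_1 = (1.7321, 1.0000, 0.0000)
after link 2: o_2 = (2.7321, -0.7321, 0.0000)
after link 3: o_3 = (4.4998, -3.7939, -3.5355)
after link 4: o_4 = (0.4875, -2.8444, -6.3640)
after link 5: o_5 = (-3.9766, -3.1124, -6.3640)

-3.977 -3.112 -6.364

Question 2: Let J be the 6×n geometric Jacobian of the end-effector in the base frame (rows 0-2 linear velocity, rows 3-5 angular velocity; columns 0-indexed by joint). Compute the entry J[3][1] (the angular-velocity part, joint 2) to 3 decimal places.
0.500

axis z_1 = (0.5000,-0.8660,0.0000); lever o_n−o_1 = (-5.7086,-4.1124,-6.3640)
cross product → J_v[:, 1] = (5.5114,3.1820,-7.0000)
J_ω[:, 1] = z_1
entry J[3][1] = 0.5000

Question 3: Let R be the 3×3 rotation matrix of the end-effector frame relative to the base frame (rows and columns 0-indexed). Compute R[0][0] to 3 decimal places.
End-effector x-axis (col 0 of R) = (-0.5000,0.8660,-0.0000)
R[0][0] = -0.5000

-0.500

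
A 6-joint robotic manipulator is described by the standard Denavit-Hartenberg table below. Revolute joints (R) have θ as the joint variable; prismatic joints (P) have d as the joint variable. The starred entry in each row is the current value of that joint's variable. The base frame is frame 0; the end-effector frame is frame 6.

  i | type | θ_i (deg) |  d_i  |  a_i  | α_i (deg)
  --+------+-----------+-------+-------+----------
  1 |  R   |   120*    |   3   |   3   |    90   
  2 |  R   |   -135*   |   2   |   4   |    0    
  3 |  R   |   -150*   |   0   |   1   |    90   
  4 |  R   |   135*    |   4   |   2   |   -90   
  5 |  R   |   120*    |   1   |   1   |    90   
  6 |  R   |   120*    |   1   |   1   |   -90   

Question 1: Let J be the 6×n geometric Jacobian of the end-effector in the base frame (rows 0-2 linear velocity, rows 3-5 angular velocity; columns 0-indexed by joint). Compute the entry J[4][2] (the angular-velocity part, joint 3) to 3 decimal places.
axis z_2 = (0.8660,0.5000,0.0000); lever o_n−o_2 = (-0.7412,2.3445,-2.8892)
cross product → J_v[:, 2] = (-1.4446,2.5021,2.4010)
J_ω[:, 2] = z_2
entry J[4][2] = 0.5000

0.500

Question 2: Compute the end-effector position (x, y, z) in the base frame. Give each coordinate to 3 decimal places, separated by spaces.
after link 1: o_1 = (-1.5000, 2.5981, 3.0000)
after link 2: o_2 = (1.6463, 1.1486, 0.1716)
after link 3: o_3 = (1.5169, 1.3727, 1.1375)
after link 4: o_4 = (0.9928, 5.1089, -1.2638)
after link 5: o_5 = (0.5382, 3.7749, -1.3812)
after link 6: o_6 = (0.9050, 3.4931, -2.7176)

0.905 3.493 -2.718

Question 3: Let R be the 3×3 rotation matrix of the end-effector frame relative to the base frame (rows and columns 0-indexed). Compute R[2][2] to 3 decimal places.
End-effector z-axis (col 2 of R) = (0.2030,0.9679,-0.1484)
R[2][2] = -0.1484

-0.148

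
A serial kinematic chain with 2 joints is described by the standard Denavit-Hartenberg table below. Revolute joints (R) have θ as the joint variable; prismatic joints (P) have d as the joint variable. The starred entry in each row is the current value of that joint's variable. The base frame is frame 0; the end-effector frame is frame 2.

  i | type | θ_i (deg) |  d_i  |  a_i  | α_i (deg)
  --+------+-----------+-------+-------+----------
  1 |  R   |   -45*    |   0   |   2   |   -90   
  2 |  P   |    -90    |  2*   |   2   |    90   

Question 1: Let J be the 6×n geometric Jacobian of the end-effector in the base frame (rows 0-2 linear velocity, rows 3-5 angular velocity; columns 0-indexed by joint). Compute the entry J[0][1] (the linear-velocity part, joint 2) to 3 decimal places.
prismatic axis z_1 = (0.7071,0.7071,0.0000)
J_v[:, 1] = z_1; J_ω[:, 1] = (0,0,0)
entry J[0][1] = 0.7071

0.707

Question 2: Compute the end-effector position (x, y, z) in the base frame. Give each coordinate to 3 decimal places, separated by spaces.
2.828 0.000 2.000

after link 1: o_1 = (1.4142, -1.4142, 0.0000)
after link 2: o_2 = (2.8284, 0.0000, 2.0000)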